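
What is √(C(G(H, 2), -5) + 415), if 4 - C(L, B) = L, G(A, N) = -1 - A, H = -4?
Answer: 4*√26 ≈ 20.396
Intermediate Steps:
C(L, B) = 4 - L
√(C(G(H, 2), -5) + 415) = √((4 - (-1 - 1*(-4))) + 415) = √((4 - (-1 + 4)) + 415) = √((4 - 1*3) + 415) = √((4 - 3) + 415) = √(1 + 415) = √416 = 4*√26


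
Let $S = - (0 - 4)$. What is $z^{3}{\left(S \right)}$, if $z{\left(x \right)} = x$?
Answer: $64$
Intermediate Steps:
$S = 4$ ($S = \left(-1\right) \left(-4\right) = 4$)
$z^{3}{\left(S \right)} = 4^{3} = 64$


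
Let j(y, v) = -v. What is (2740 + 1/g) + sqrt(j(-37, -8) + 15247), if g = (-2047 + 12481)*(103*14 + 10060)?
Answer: 328832518321/120011868 + 3*sqrt(1695) ≈ 2863.5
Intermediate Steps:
g = 120011868 (g = 10434*(1442 + 10060) = 10434*11502 = 120011868)
(2740 + 1/g) + sqrt(j(-37, -8) + 15247) = (2740 + 1/120011868) + sqrt(-1*(-8) + 15247) = (2740 + 1/120011868) + sqrt(8 + 15247) = 328832518321/120011868 + sqrt(15255) = 328832518321/120011868 + 3*sqrt(1695)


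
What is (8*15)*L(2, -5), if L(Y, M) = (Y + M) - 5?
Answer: -960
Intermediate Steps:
L(Y, M) = -5 + M + Y (L(Y, M) = (M + Y) - 5 = -5 + M + Y)
(8*15)*L(2, -5) = (8*15)*(-5 - 5 + 2) = 120*(-8) = -960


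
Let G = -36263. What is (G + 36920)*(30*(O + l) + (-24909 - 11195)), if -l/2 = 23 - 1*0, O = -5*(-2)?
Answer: -24429888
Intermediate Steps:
O = 10
l = -46 (l = -2*(23 - 1*0) = -2*(23 + 0) = -2*23 = -46)
(G + 36920)*(30*(O + l) + (-24909 - 11195)) = (-36263 + 36920)*(30*(10 - 46) + (-24909 - 11195)) = 657*(30*(-36) - 36104) = 657*(-1080 - 36104) = 657*(-37184) = -24429888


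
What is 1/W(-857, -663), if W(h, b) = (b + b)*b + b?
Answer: 1/878475 ≈ 1.1383e-6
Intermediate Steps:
W(h, b) = b + 2*b² (W(h, b) = (2*b)*b + b = 2*b² + b = b + 2*b²)
1/W(-857, -663) = 1/(-663*(1 + 2*(-663))) = 1/(-663*(1 - 1326)) = 1/(-663*(-1325)) = 1/878475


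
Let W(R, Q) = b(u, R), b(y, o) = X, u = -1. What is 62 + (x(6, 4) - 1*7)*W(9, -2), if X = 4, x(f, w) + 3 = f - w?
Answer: 30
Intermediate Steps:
x(f, w) = -3 + f - w (x(f, w) = -3 + (f - w) = -3 + f - w)
b(y, o) = 4
W(R, Q) = 4
62 + (x(6, 4) - 1*7)*W(9, -2) = 62 + ((-3 + 6 - 1*4) - 1*7)*4 = 62 + ((-3 + 6 - 4) - 7)*4 = 62 + (-1 - 7)*4 = 62 - 8*4 = 62 - 32 = 30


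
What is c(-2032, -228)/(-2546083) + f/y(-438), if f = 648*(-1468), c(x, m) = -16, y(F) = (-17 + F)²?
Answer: -2421993786512/527102833075 ≈ -4.5949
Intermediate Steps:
f = -951264
c(-2032, -228)/(-2546083) + f/y(-438) = -16/(-2546083) - 951264/(-17 - 438)² = -16*(-1/2546083) - 951264/((-455)²) = 16/2546083 - 951264/207025 = -2421993786512/527102833075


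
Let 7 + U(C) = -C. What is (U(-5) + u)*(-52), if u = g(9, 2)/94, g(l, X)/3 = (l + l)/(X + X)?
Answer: 4537/47 ≈ 96.532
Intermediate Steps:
U(C) = -7 - C
g(l, X) = 3*l/X (g(l, X) = 3*((l + l)/(X + X)) = 3*((2*l)/((2*X))) = 3*((2*l)*(1/(2*X))) = 3*(l/X) = 3*l/X)
u = 27/188 (u = (3*9/2)/94 = (3*9*(1/2))*(1/94) = (27/2)*(1/94) = 27/188 ≈ 0.14362)
(U(-5) + u)*(-52) = ((-7 - 1*(-5)) + 27/188)*(-52) = ((-7 + 5) + 27/188)*(-52) = (-2 + 27/188)*(-52) = -349/188*(-52) = 4537/47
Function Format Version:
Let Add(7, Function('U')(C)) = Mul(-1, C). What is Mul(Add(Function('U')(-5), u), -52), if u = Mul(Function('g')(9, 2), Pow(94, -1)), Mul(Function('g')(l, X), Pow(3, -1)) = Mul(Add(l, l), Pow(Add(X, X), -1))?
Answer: Rational(4537, 47) ≈ 96.532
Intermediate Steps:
Function('U')(C) = Add(-7, Mul(-1, C))
Function('g')(l, X) = Mul(3, l, Pow(X, -1)) (Function('g')(l, X) = Mul(3, Mul(Add(l, l), Pow(Add(X, X), -1))) = Mul(3, Mul(Mul(2, l), Pow(Mul(2, X), -1))) = Mul(3, Mul(Mul(2, l), Mul(Rational(1, 2), Pow(X, -1)))) = Mul(3, Mul(l, Pow(X, -1))) = Mul(3, l, Pow(X, -1)))
u = Rational(27, 188) (u = Mul(Mul(3, 9, Pow(2, -1)), Pow(94, -1)) = Mul(Mul(3, 9, Rational(1, 2)), Rational(1, 94)) = Mul(Rational(27, 2), Rational(1, 94)) = Rational(27, 188) ≈ 0.14362)
Mul(Add(Function('U')(-5), u), -52) = Mul(Add(Add(-7, Mul(-1, -5)), Rational(27, 188)), -52) = Mul(Add(Add(-7, 5), Rational(27, 188)), -52) = Mul(Add(-2, Rational(27, 188)), -52) = Mul(Rational(-349, 188), -52) = Rational(4537, 47)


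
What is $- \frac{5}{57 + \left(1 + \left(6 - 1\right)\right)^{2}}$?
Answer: $- \frac{5}{93} \approx -0.053763$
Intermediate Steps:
$- \frac{5}{57 + \left(1 + \left(6 - 1\right)\right)^{2}} = - \frac{5}{57 + \left(1 + 5\right)^{2}} = - \frac{5}{57 + 6^{2}} = - \frac{5}{57 + 36} = - \frac{5}{93}$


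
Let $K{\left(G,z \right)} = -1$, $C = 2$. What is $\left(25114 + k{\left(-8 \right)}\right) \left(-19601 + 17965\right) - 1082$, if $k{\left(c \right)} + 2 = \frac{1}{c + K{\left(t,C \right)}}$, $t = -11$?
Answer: $- \frac{369757190}{9} \approx -4.1084 \cdot 10^{7}$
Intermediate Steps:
$k{\left(c \right)} = -2 + \frac{1}{-1 + c}$ ($k{\left(c \right)} = -2 + \frac{1}{c - 1} = -2 + \frac{1}{-1 + c}$)
$\left(25114 + k{\left(-8 \right)}\right) \left(-19601 + 17965\right) - 1082 = \left(25114 + \frac{3 - -16}{-1 - 8}\right) \left(-19601 + 17965\right) - 1082 = \left(25114 + \frac{3 + 16}{-9}\right) \left(-1636\right) - 1082 = \left(25114 - \frac{19}{9}\right) \left(-1636\right) - 1082 = \frac{226007}{9} \left(-1636\right) - 1082 = - \frac{369747452}{9} - 1082 = - \frac{369757190}{9}$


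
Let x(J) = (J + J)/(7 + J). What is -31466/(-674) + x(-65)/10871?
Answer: 4959991752/106242283 ≈ 46.686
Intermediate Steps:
x(J) = 2*J/(7 + J) (x(J) = (2*J)/(7 + J) = 2*J/(7 + J))
-31466/(-674) + x(-65)/10871 = -31466/(-674) + (2*(-65)/(7 - 65))/10871 = -31466*(-1/674) + (2*(-65)/(-58))*(1/10871) = 15733/337 + (2*(-65)*(-1/58))*(1/10871) = 15733/337 + (65/29)*(1/10871) = 15733/337 + 65/315259 = 4959991752/106242283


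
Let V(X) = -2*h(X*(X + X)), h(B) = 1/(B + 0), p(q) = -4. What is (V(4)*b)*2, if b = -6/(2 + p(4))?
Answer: -3/8 ≈ -0.37500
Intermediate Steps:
h(B) = 1/B
V(X) = -1/X² (V(X) = -2*1/(X*(X + X)) = -2*1/(2*X²) = -1/X²)
b = 3 (b = -6/(2 - 4) = -6/(-2) = -6*(-½) = 3)
(V(4)*b)*2 = (-1/4²*3)*2 = (-1*1/16*3)*2 = -1/16*3*2 = -3/16*2 = -3/8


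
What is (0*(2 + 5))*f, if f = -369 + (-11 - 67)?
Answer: 0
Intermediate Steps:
f = -447 (f = -369 - 78 = -447)
(0*(2 + 5))*f = (0*(2 + 5))*(-447) = (0*7)*(-447) = 0*(-447) = 0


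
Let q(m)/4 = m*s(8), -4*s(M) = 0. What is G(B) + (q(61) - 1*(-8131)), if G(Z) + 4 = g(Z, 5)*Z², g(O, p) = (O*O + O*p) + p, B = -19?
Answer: 105958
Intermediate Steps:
g(O, p) = p + O² + O*p (g(O, p) = (O² + O*p) + p = p + O² + O*p)
s(M) = 0 (s(M) = -¼*0 = 0)
G(Z) = -4 + Z²*(5 + Z² + 5*Z) (G(Z) = -4 + (5 + Z² + Z*5)*Z² = -4 + (5 + Z² + 5*Z)*Z² = -4 + Z²*(5 + Z² + 5*Z))
q(m) = 0 (q(m) = 4*(m*0) = 4*0 = 0)
G(B) + (q(61) - 1*(-8131)) = (-4 + (-19)²*(5 + (-19)² + 5*(-19))) + (0 - 1*(-8131)) = (-4 + 361*(5 + 361 - 95)) + (0 + 8131) = (-4 + 361*271) + 8131 = (-4 + 97831) + 8131 = 97827 + 8131 = 105958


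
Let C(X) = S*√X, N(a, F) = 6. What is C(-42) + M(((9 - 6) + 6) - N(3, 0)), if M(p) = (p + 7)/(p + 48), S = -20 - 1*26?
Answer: 10/51 - 46*I*√42 ≈ 0.19608 - 298.11*I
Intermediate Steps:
S = -46 (S = -20 - 26 = -46)
C(X) = -46*√X
M(p) = (7 + p)/(48 + p)
C(-42) + M(((9 - 6) + 6) - N(3, 0)) = -46*I*√42 + (7 + (((9 - 6) + 6) - 1*6))/(48 + (((9 - 6) + 6) - 1*6)) = -46*I*√42 + (7 + ((3 + 6) - 6))/(48 + ((3 + 6) - 6)) = -46*I*√42 + (7 + (9 - 6))/(48 + (9 - 6)) = -46*I*√42 + (7 + 3)/(48 + 3) = -46*I*√42 + 10/51 = 10/51 - 46*I*√42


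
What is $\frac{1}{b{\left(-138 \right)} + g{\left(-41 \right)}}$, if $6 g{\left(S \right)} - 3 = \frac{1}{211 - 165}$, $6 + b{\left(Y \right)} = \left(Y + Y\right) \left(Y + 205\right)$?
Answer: $- \frac{276}{5105309} \approx -5.4061 \cdot 10^{-5}$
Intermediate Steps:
$b{\left(Y \right)} = -6 + 2 Y \left(205 + Y\right)$ ($b{\left(Y \right)} = -6 + \left(Y + Y\right) \left(Y + 205\right) = -6 + 2 Y \left(205 + Y\right)$)
$g{\left(S \right)} = \frac{139}{276}$ ($g{\left(S \right)} = \frac{1}{2} + \frac{1}{6 \left(211 - 165\right)} = \frac{1}{2} + \frac{1}{6 \cdot 46} = \frac{1}{2} + \frac{1}{6} \cdot \frac{1}{46} = \frac{1}{2} + \frac{1}{276} = \frac{139}{276}$)
$\frac{1}{b{\left(-138 \right)} + g{\left(-41 \right)}} = \frac{1}{\left(-6 + 2 \left(-138\right)^{2} + 410 \left(-138\right)\right) + \frac{139}{276}} = \frac{1}{\left(-6 + 2 \cdot 19044 - 56580\right) + \frac{139}{276}} = \frac{1}{\left(-6 + 38088 - 56580\right) + \frac{139}{276}} = \frac{1}{-18498 + \frac{139}{276}} = \frac{1}{- \frac{5105309}{276}} = - \frac{276}{5105309}$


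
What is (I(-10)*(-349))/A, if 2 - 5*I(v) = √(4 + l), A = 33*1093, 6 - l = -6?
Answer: 698/180345 ≈ 0.0038704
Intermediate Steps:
l = 12 (l = 6 - 1*(-6) = 6 + 6 = 12)
A = 36069
I(v) = -⅖ (I(v) = ⅖ - √(4 + 12)/5 = ⅖ - √16/5 = ⅖ - ⅕*4 = ⅖ - ⅘ = -⅖)
(I(-10)*(-349))/A = -⅖*(-349)/36069 = (698/5)*(1/36069) = 698/180345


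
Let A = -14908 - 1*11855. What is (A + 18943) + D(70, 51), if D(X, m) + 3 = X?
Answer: -7753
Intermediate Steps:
A = -26763 (A = -14908 - 11855 = -26763)
D(X, m) = -3 + X
(A + 18943) + D(70, 51) = (-26763 + 18943) + (-3 + 70) = -7820 + 67 = -7753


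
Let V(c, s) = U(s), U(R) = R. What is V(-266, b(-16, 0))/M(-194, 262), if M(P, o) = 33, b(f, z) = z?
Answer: 0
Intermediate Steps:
V(c, s) = s
V(-266, b(-16, 0))/M(-194, 262) = 0/33 = 0*(1/33) = 0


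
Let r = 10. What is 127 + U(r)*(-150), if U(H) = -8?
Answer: 1327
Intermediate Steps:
127 + U(r)*(-150) = 127 - 8*(-150) = 127 + 1200 = 1327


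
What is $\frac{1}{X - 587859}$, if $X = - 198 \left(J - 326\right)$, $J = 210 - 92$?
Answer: $- \frac{1}{546675} \approx -1.8292 \cdot 10^{-6}$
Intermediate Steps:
$J = 118$ ($J = 210 - 92 = 118$)
$X = 41184$ ($X = - 198 \left(118 - 326\right) = \left(-198\right) \left(-208\right) = 41184$)
$\frac{1}{X - 587859} = \frac{1}{41184 - 587859} = \frac{1}{-546675} = - \frac{1}{546675}$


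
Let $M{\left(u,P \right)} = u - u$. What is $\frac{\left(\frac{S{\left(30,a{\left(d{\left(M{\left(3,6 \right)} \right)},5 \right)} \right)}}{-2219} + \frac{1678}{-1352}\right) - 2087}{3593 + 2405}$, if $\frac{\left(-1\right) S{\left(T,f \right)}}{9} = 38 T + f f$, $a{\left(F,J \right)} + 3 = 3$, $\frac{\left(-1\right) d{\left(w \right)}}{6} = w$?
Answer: $- \frac{3125517809}{8997263912} \approx -0.34739$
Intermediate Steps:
$M{\left(u,P \right)} = 0$
$d{\left(w \right)} = - 6 w$
$a{\left(F,J \right)} = 0$ ($a{\left(F,J \right)} = -3 + 3 = 0$)
$S{\left(T,f \right)} = - 342 T - 9 f^{2}$ ($S{\left(T,f \right)} = - 9 \left(38 T + f f\right) = - 9 \left(38 T + f^{2}\right) = - 9 \left(f^{2} + 38 T\right) = - 342 T - 9 f^{2}$)
$\frac{\left(\frac{S{\left(30,a{\left(d{\left(M{\left(3,6 \right)} \right)},5 \right)} \right)}}{-2219} + \frac{1678}{-1352}\right) - 2087}{3593 + 2405} = \frac{\left(\frac{\left(-342\right) 30 - 9 \cdot 0^{2}}{-2219} + \frac{1678}{-1352}\right) - 2087}{3593 + 2405} = \frac{\left(\left(-10260 - 0\right) \left(- \frac{1}{2219}\right) + 1678 \left(- \frac{1}{1352}\right)\right) - 2087}{5998} = \left(\left(\left(-10260 + 0\right) \left(- \frac{1}{2219}\right) - \frac{839}{676}\right) - 2087\right) \frac{1}{5998} = \left(\left(\left(-10260\right) \left(- \frac{1}{2219}\right) - \frac{839}{676}\right) - 2087\right) \frac{1}{5998} = \left(\left(\frac{10260}{2219} - \frac{839}{676}\right) - 2087\right) \frac{1}{5998} = \left(\frac{5074019}{1500044} - 2087\right) \frac{1}{5998} = \left(- \frac{3125517809}{1500044}\right) \frac{1}{5998} = - \frac{3125517809}{8997263912}$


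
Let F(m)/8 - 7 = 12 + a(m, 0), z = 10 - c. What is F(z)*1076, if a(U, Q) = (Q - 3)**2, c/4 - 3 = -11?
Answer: 241024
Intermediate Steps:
c = -32 (c = 12 + 4*(-11) = 12 - 44 = -32)
a(U, Q) = (-3 + Q)**2
z = 42 (z = 10 - 1*(-32) = 10 + 32 = 42)
F(m) = 224 (F(m) = 56 + 8*(12 + (-3 + 0)**2) = 56 + 8*(12 + (-3)**2) = 56 + 8*(12 + 9) = 56 + 8*21 = 56 + 168 = 224)
F(z)*1076 = 224*1076 = 241024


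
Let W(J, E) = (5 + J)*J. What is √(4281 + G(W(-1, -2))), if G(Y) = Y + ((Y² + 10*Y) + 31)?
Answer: 6*√119 ≈ 65.452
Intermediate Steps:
W(J, E) = J*(5 + J)
G(Y) = 31 + Y² + 11*Y (G(Y) = Y + (31 + Y² + 10*Y) = 31 + Y² + 11*Y)
√(4281 + G(W(-1, -2))) = √(4281 + (31 + (-(5 - 1))² + 11*(-(5 - 1)))) = √(4281 + (31 + (-1*4)² + 11*(-1*4))) = √(4281 + (31 + (-4)² + 11*(-4))) = √(4281 + (31 + 16 - 44)) = √(4281 + 3) = √4284 = 6*√119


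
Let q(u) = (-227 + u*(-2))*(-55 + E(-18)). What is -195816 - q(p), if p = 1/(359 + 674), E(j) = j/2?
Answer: -217285480/1033 ≈ -2.1034e+5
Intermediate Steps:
E(j) = j/2 (E(j) = j*(1/2) = j/2)
p = 1/1033 ≈ 0.00096805
q(u) = 14528 + 128*u (q(u) = (-227 + u*(-2))*(-55 + (1/2)*(-18)) = (-227 - 2*u)*(-55 - 9) = (-227 - 2*u)*(-64) = 14528 + 128*u)
-195816 - q(p) = -195816 - (14528 + 128*(1/1033)) = -195816 - (14528 + 128/1033) = -195816 - 1*15007552/1033 = -195816 - 15007552/1033 = -217285480/1033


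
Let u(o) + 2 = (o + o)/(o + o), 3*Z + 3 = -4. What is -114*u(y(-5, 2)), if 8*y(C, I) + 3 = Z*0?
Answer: 114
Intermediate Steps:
Z = -7/3 (Z = -1 + (⅓)*(-4) = -1 - 4/3 = -7/3 ≈ -2.3333)
y(C, I) = -3/8 (y(C, I) = -3/8 + (-7/3*0)/8 = -3/8 + (⅛)*0 = -3/8 + 0 = -3/8)
u(o) = -1 (u(o) = -2 + (o + o)/(o + o) = -2 + (2*o)/((2*o)) = -2 + (2*o)*(1/(2*o)) = -2 + 1 = -1)
-114*u(y(-5, 2)) = -114*(-1) = 114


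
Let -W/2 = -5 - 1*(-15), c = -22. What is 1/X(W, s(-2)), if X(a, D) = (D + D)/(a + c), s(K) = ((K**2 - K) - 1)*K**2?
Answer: -21/20 ≈ -1.0500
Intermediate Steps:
s(K) = K**2*(-1 + K**2 - K) (s(K) = (-1 + K**2 - K)*K**2 = K**2*(-1 + K**2 - K))
W = -20 (W = -2*(-5 - 1*(-15)) = -2*(-5 + 15) = -2*10 = -20)
X(a, D) = 2*D/(-22 + a) (X(a, D) = (D + D)/(a - 22) = (2*D)/(-22 + a) = 2*D/(-22 + a))
1/X(W, s(-2)) = 1/(2*((-2)**2*(-1 + (-2)**2 - 1*(-2)))/(-22 - 20)) = 1/(2*(4*(-1 + 4 + 2))/(-42)) = 1/(2*(4*5)*(-1/42)) = 1/(2*20*(-1/42)) = 1/(-20/21) = -21/20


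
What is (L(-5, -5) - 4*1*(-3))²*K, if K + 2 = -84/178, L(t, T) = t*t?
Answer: -301180/89 ≈ -3384.0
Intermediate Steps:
L(t, T) = t²
K = -220/89 (K = -2 - 84/178 = -2 - 84*1/178 = -2 - 42/89 = -220/89 ≈ -2.4719)
(L(-5, -5) - 4*1*(-3))²*K = ((-5)² - 4*1*(-3))²*(-220/89) = (25 - 4*(-3))²*(-220/89) = (25 + 12)²*(-220/89) = 37²*(-220/89) = 1369*(-220/89) = -301180/89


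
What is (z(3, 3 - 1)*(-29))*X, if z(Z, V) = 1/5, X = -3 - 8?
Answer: 319/5 ≈ 63.800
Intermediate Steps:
X = -11
z(Z, V) = ⅕
(z(3, 3 - 1)*(-29))*X = ((⅕)*(-29))*(-11) = -29/5*(-11) = 319/5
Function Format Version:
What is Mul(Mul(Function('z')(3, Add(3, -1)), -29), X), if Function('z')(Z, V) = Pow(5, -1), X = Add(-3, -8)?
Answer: Rational(319, 5) ≈ 63.800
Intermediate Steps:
X = -11
Function('z')(Z, V) = Rational(1, 5)
Mul(Mul(Function('z')(3, Add(3, -1)), -29), X) = Mul(Mul(Rational(1, 5), -29), -11) = Mul(Rational(-29, 5), -11) = Rational(319, 5)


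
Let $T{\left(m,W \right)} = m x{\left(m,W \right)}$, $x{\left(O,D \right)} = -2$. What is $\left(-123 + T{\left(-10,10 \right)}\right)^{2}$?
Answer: $10609$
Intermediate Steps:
$T{\left(m,W \right)} = - 2 m$ ($T{\left(m,W \right)} = m \left(-2\right) = - 2 m$)
$\left(-123 + T{\left(-10,10 \right)}\right)^{2} = \left(-123 - -20\right)^{2} = \left(-123 + 20\right)^{2} = \left(-103\right)^{2} = 10609$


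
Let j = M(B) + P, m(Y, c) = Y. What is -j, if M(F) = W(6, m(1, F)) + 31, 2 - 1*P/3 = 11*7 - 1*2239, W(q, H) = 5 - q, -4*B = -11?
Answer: -6522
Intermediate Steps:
B = 11/4 (B = -1/4*(-11) = 11/4 ≈ 2.7500)
P = 6492 (P = 6 - 3*(11*7 - 1*2239) = 6 - 3*(77 - 2239) = 6 - 3*(-2162) = 6 + 6486 = 6492)
M(F) = 30 (M(F) = (5 - 1*6) + 31 = (5 - 6) + 31 = -1 + 31 = 30)
j = 6522 (j = 30 + 6492 = 6522)
-j = -1*6522 = -6522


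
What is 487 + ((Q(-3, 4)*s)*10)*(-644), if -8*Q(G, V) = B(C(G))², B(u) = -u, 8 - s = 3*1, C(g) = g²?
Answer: 326512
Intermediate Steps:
s = 5 (s = 8 - 3 = 5)
Q(G, V) = -G⁴/8
487 + ((Q(-3, 4)*s)*10)*(-644) = 487 + ((-⅛*(-3)⁴*5)*10)*(-644) = 487 + ((-⅛*81*5)*10)*(-644) = 487 + (-81/8*5*10)*(-644) = 487 - 405/8*10*(-644) = 487 - 2025/4*(-644) = 487 + 326025 = 326512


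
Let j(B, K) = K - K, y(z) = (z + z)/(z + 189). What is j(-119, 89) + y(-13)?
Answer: -13/88 ≈ -0.14773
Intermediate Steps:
y(z) = 2*z/(189 + z) (y(z) = (2*z)/(189 + z) = 2*z/(189 + z))
j(B, K) = 0
j(-119, 89) + y(-13) = 0 + 2*(-13)/(189 - 13) = 0 + 2*(-13)/176 = 0 + 2*(-13)*(1/176) = 0 - 13/88 = -13/88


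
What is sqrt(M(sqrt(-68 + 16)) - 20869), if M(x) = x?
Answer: sqrt(-20869 + 2*I*sqrt(13)) ≈ 0.025 + 144.46*I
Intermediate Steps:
sqrt(M(sqrt(-68 + 16)) - 20869) = sqrt(sqrt(-68 + 16) - 20869) = sqrt(sqrt(-52) - 20869) = sqrt(2*I*sqrt(13) - 20869) = sqrt(-20869 + 2*I*sqrt(13))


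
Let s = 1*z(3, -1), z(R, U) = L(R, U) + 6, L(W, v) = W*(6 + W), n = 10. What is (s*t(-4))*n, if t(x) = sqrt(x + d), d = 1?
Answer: 330*I*sqrt(3) ≈ 571.58*I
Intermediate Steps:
t(x) = sqrt(1 + x) (t(x) = sqrt(x + 1) = sqrt(1 + x))
z(R, U) = 6 + R*(6 + R) (z(R, U) = R*(6 + R) + 6 = 6 + R*(6 + R))
s = 33 (s = 1*(6 + 3*(6 + 3)) = 1*(6 + 3*9) = 1*(6 + 27) = 1*33 = 33)
(s*t(-4))*n = (33*sqrt(1 - 4))*10 = (33*sqrt(-3))*10 = (33*(I*sqrt(3)))*10 = (33*I*sqrt(3))*10 = 330*I*sqrt(3)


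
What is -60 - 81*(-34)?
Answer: 2694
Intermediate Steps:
-60 - 81*(-34) = -60 + 2754 = 2694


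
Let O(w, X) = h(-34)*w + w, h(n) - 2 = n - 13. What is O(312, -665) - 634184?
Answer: -647912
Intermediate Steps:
h(n) = -11 + n (h(n) = 2 + (n - 13) = 2 + (-13 + n) = -11 + n)
O(w, X) = -44*w (O(w, X) = (-11 - 34)*w + w = -45*w + w = -44*w)
O(312, -665) - 634184 = -44*312 - 634184 = -13728 - 634184 = -647912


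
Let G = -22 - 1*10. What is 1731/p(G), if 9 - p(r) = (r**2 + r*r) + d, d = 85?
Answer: -577/708 ≈ -0.81497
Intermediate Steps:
G = -32 (G = -22 - 10 = -32)
p(r) = -76 - 2*r**2 (p(r) = 9 - ((r**2 + r*r) + 85) = 9 - ((r**2 + r**2) + 85) = 9 - (2*r**2 + 85) = 9 - (85 + 2*r**2) = 9 + (-85 - 2*r**2) = -76 - 2*r**2)
1731/p(G) = 1731/(-76 - 2*(-32)**2) = 1731/(-76 - 2*1024) = 1731/(-76 - 2048) = 1731/(-2124) = 1731*(-1/2124) = -577/708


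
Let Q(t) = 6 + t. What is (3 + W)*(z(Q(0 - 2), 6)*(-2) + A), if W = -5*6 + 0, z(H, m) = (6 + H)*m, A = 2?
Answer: 3186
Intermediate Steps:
z(H, m) = m*(6 + H)
W = -30 (W = -30 + 0 = -30)
(3 + W)*(z(Q(0 - 2), 6)*(-2) + A) = (3 - 30)*((6*(6 + (6 + (0 - 2))))*(-2) + 2) = -27*((6*(6 + (6 - 2)))*(-2) + 2) = -27*((6*(6 + 4))*(-2) + 2) = -27*((6*10)*(-2) + 2) = -27*(60*(-2) + 2) = -27*(-120 + 2) = -27*(-118) = 3186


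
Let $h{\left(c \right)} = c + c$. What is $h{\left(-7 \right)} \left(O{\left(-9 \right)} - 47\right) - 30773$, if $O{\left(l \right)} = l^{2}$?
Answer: $-31249$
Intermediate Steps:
$h{\left(c \right)} = 2 c$
$h{\left(-7 \right)} \left(O{\left(-9 \right)} - 47\right) - 30773 = 2 \left(-7\right) \left(\left(-9\right)^{2} - 47\right) - 30773 = - 14 \left(81 - 47\right) - 30773 = \left(-14\right) 34 - 30773 = -476 - 30773 = -31249$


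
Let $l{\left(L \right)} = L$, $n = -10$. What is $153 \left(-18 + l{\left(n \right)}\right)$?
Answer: $-4284$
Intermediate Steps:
$153 \left(-18 + l{\left(n \right)}\right) = 153 \left(-18 - 10\right) = 153 \left(-28\right) = -4284$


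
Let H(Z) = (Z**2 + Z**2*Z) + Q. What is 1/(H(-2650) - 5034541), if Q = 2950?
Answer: -1/18607634091 ≈ -5.3741e-11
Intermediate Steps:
H(Z) = 2950 + Z**2 + Z**3 (H(Z) = (Z**2 + Z**2*Z) + 2950 = (Z**2 + Z**3) + 2950 = 2950 + Z**2 + Z**3)
1/(H(-2650) - 5034541) = 1/((2950 + (-2650)**2 + (-2650)**3) - 5034541) = 1/((2950 + 7022500 - 18609625000) - 5034541) = 1/(-18602599550 - 5034541) = 1/(-18607634091) = -1/18607634091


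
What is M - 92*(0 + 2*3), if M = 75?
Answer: -477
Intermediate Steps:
M - 92*(0 + 2*3) = 75 - 92*(0 + 2*3) = 75 - 92*(0 + 6) = 75 - 92*6 = 75 - 552 = -477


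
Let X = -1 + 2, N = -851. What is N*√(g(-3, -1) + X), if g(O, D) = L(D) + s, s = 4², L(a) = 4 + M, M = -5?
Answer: -3404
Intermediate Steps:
L(a) = -1 (L(a) = 4 - 5 = -1)
s = 16
X = 1
g(O, D) = 15 (g(O, D) = -1 + 16 = 15)
N*√(g(-3, -1) + X) = -851*√(15 + 1) = -851*√16 = -851*4 = -3404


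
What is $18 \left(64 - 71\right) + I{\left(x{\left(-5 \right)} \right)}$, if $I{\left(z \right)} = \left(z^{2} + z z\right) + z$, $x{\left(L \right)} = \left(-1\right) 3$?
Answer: $-111$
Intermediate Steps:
$x{\left(L \right)} = -3$
$I{\left(z \right)} = z + 2 z^{2}$ ($I{\left(z \right)} = \left(z^{2} + z^{2}\right) + z = 2 z^{2} + z = z + 2 z^{2}$)
$18 \left(64 - 71\right) + I{\left(x{\left(-5 \right)} \right)} = 18 \left(64 - 71\right) - 3 \left(1 + 2 \left(-3\right)\right) = 18 \left(64 - 71\right) - 3 \left(1 - 6\right) = 18 \left(-7\right) - -15 = -126 + 15 = -111$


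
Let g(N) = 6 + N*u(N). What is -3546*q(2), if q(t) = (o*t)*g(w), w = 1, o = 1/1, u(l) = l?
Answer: -49644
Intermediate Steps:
o = 1
g(N) = 6 + N**2 (g(N) = 6 + N*N = 6 + N**2)
q(t) = 7*t (q(t) = (1*t)*(6 + 1**2) = t*(6 + 1) = t*7 = 7*t)
-3546*q(2) = -24822*2 = -3546*14 = -49644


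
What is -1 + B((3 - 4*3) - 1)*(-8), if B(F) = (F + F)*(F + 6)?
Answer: -641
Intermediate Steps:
B(F) = 2*F*(6 + F) (B(F) = (2*F)*(6 + F) = 2*F*(6 + F))
-1 + B((3 - 4*3) - 1)*(-8) = -1 + (2*((3 - 4*3) - 1)*(6 + ((3 - 4*3) - 1)))*(-8) = -1 + (2*((3 - 12) - 1)*(6 + ((3 - 12) - 1)))*(-8) = -1 + (2*(-9 - 1)*(6 + (-9 - 1)))*(-8) = -1 + (2*(-10)*(6 - 10))*(-8) = -1 + (2*(-10)*(-4))*(-8) = -1 + 80*(-8) = -1 - 640 = -641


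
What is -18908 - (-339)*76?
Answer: 6856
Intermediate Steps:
-18908 - (-339)*76 = -18908 - 1*(-25764) = -18908 + 25764 = 6856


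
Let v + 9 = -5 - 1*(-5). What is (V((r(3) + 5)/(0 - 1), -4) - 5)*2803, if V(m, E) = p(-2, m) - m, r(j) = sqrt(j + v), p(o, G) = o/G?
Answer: 2803*(4*I + 5*sqrt(6))/(sqrt(6) - 5*I) ≈ 904.19 + 6423.0*I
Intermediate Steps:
v = -9 (v = -9 + (-5 - 1*(-5)) = -9 + (-5 + 5) = -9 + 0 = -9)
r(j) = sqrt(-9 + j) (r(j) = sqrt(j - 9) = sqrt(-9 + j))
V(m, E) = -m - 2/m (V(m, E) = -2/m - m = -m - 2/m)
(V((r(3) + 5)/(0 - 1), -4) - 5)*2803 = ((-(sqrt(-9 + 3) + 5)/(0 - 1) - 2*(0 - 1)/(sqrt(-9 + 3) + 5)) - 5)*2803 = ((-(sqrt(-6) + 5)/(-1) - 2*(-1/(sqrt(-6) + 5))) - 5)*2803 = ((-(I*sqrt(6) + 5)*(-1) - 2*(-1/(I*sqrt(6) + 5))) - 5)*2803 = ((-(5 + I*sqrt(6))*(-1) - 2*(-1/(5 + I*sqrt(6)))) - 5)*2803 = ((-(-5 - I*sqrt(6)) - 2/(-5 - I*sqrt(6))) - 5)*2803 = (((5 + I*sqrt(6)) - 2/(-5 - I*sqrt(6))) - 5)*2803 = ((5 - 2/(-5 - I*sqrt(6)) + I*sqrt(6)) - 5)*2803 = (-2/(-5 - I*sqrt(6)) + I*sqrt(6))*2803 = -5606/(-5 - I*sqrt(6)) + 2803*I*sqrt(6)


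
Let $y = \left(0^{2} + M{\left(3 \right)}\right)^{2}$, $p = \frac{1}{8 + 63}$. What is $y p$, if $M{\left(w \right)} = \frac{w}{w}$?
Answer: $\frac{1}{71} \approx 0.014085$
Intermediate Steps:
$M{\left(w \right)} = 1$
$p = \frac{1}{71} \approx 0.014085$
$y = 1$ ($y = \left(0^{2} + 1\right)^{2} = \left(0 + 1\right)^{2} = 1^{2} = 1$)
$y p = 1 \cdot \frac{1}{71} = \frac{1}{71}$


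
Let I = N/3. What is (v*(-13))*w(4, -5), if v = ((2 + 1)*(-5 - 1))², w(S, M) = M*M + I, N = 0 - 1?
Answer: -103896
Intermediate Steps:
N = -1
I = -⅓ (I = -1/3 = -1*⅓ = -⅓ ≈ -0.33333)
w(S, M) = -⅓ + M² (w(S, M) = M*M - ⅓ = M² - ⅓ = -⅓ + M²)
v = 324 (v = (3*(-6))² = (-18)² = 324)
(v*(-13))*w(4, -5) = (324*(-13))*(-⅓ + (-5)²) = -4212*(-⅓ + 25) = -4212*74/3 = -103896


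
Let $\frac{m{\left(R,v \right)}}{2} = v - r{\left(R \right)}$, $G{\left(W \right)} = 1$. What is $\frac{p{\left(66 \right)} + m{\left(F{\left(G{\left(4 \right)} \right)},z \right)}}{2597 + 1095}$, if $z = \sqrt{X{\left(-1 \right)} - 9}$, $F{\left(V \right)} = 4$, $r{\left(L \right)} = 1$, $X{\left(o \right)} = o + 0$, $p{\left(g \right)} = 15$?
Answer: $\frac{1}{284} + \frac{i \sqrt{10}}{1846} \approx 0.0035211 + 0.001713 i$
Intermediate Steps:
$X{\left(o \right)} = o$
$z = i \sqrt{10}$ ($z = \sqrt{-1 - 9} = \sqrt{-10} = i \sqrt{10} \approx 3.1623 i$)
$m{\left(R,v \right)} = -2 + 2 v$ ($m{\left(R,v \right)} = 2 \left(v - 1\right) = 2 \left(-1 + v\right) = -2 + 2 v$)
$\frac{p{\left(66 \right)} + m{\left(F{\left(G{\left(4 \right)} \right)},z \right)}}{2597 + 1095} = \frac{15 - \left(2 - 2 i \sqrt{10}\right)}{2597 + 1095} = \frac{15 - \left(2 - 2 i \sqrt{10}\right)}{3692} = \left(13 + 2 i \sqrt{10}\right) \frac{1}{3692} = \frac{1}{284} + \frac{i \sqrt{10}}{1846}$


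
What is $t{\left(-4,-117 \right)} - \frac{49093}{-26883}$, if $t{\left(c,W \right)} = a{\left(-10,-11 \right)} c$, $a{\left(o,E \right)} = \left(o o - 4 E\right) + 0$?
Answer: $- \frac{15435515}{26883} \approx -574.17$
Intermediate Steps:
$a{\left(o,E \right)} = o^{2} - 4 E$ ($a{\left(o,E \right)} = \left(o^{2} - 4 E\right) + 0 = o^{2} - 4 E$)
$t{\left(c,W \right)} = 144 c$ ($t{\left(c,W \right)} = \left(\left(-10\right)^{2} - -44\right) c = \left(100 + 44\right) c = 144 c$)
$t{\left(-4,-117 \right)} - \frac{49093}{-26883} = 144 \left(-4\right) - \frac{49093}{-26883} = -576 - 49093 \left(- \frac{1}{26883}\right) = -576 - - \frac{49093}{26883} = -576 + \frac{49093}{26883} = - \frac{15435515}{26883}$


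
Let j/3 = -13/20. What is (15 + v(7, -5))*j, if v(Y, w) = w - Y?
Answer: -117/20 ≈ -5.8500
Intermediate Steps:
j = -39/20 (j = 3*(-13/20) = -39/20 ≈ -1.9500)
(15 + v(7, -5))*j = (15 + (-5 - 1*7))*(-39/20) = (15 + (-5 - 7))*(-39/20) = (15 - 12)*(-39/20) = 3*(-39/20) = -117/20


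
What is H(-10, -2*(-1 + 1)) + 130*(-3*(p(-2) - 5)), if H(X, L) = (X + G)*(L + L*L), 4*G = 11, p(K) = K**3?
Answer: 5070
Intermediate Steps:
G = 11/4 (G = (1/4)*11 = 11/4 ≈ 2.7500)
H(X, L) = (11/4 + X)*(L + L**2) (H(X, L) = (X + 11/4)*(L + L*L) = (11/4 + X)*(L + L**2))
H(-10, -2*(-1 + 1)) + 130*(-3*(p(-2) - 5)) = (-2*(-1 + 1))*(11 + 4*(-10) + 11*(-2*(-1 + 1)) + 4*(-2*(-1 + 1))*(-10))/4 + 130*(-3*((-2)**3 - 5)) = (-2*0)*(11 - 40 + 11*(-2*0) + 4*(-2*0)*(-10))/4 + 130*(-3*(-8 - 5)) = (1/4)*0*(11 - 40 + 11*0 + 4*0*(-10)) + 130*(-3*(-13)) = (1/4)*0*(11 - 40 + 0 + 0) + 130*39 = (1/4)*0*(-29) + 5070 = 0 + 5070 = 5070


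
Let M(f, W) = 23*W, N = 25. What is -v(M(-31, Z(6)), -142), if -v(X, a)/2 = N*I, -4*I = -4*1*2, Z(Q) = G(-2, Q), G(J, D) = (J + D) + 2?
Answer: 100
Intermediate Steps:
G(J, D) = 2 + D + J (G(J, D) = (D + J) + 2 = 2 + D + J)
Z(Q) = Q (Z(Q) = 2 + Q - 2 = Q)
I = 2 (I = -(-4*1)*2/4 = -(-1)*2 = -1/4*(-8) = 2)
v(X, a) = -100 (v(X, a) = -50*2 = -2*50 = -100)
-v(M(-31, Z(6)), -142) = -1*(-100) = 100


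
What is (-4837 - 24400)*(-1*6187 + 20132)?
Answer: -407709965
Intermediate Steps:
(-4837 - 24400)*(-1*6187 + 20132) = -29237*(-6187 + 20132) = -29237*13945 = -407709965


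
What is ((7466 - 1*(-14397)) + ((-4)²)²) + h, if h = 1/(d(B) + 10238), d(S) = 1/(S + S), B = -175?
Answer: 79258990931/3583299 ≈ 22119.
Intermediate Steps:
d(S) = 1/(2*S)
h = 350/3583299 (h = 1/((½)/(-175) + 10238) = 1/((½)*(-1/175) + 10238) = 1/(-1/350 + 10238) = 1/(3583299/350) = 350/3583299 ≈ 9.7675e-5)
((7466 - 1*(-14397)) + ((-4)²)²) + h = ((7466 - 1*(-14397)) + ((-4)²)²) + 350/3583299 = ((7466 + 14397) + 16²) + 350/3583299 = (21863 + 256) + 350/3583299 = 22119 + 350/3583299 = 79258990931/3583299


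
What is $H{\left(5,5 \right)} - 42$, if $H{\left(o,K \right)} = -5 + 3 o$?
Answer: $-32$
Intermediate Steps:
$H{\left(5,5 \right)} - 42 = \left(-5 + 3 \cdot 5\right) - 42 = \left(-5 + 15\right) - 42 = 10 - 42 = -32$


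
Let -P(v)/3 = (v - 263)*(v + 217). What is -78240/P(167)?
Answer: -815/1152 ≈ -0.70747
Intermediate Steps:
P(v) = -3*(-263 + v)*(217 + v) (P(v) = -3*(v - 263)*(v + 217) = -3*(-263 + v)*(217 + v))
-78240/P(167) = -78240/(171213 - 3*167² + 138*167) = -78240/(171213 - 3*27889 + 23046) = -78240/(171213 - 83667 + 23046) = -78240/110592 = -78240*1/110592 = -815/1152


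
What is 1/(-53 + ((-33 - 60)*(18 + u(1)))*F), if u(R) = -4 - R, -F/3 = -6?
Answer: -1/21815 ≈ -4.5840e-5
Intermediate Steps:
F = 18 (F = -3*(-6) = 18)
1/(-53 + ((-33 - 60)*(18 + u(1)))*F) = 1/(-53 + ((-33 - 60)*(18 + (-4 - 1*1)))*18) = 1/(-53 - 93*(18 + (-4 - 1))*18) = 1/(-53 - 93*(18 - 5)*18) = 1/(-53 - 93*13*18) = 1/(-53 - 1209*18) = 1/(-53 - 21762) = 1/(-21815) = -1/21815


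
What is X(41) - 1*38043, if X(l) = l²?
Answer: -36362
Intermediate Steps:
X(41) - 1*38043 = 41² - 1*38043 = 1681 - 38043 = -36362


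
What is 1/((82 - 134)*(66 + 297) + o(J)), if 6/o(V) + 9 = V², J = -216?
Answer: -15549/293502922 ≈ -5.2977e-5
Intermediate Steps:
o(V) = 6/(-9 + V²)
1/((82 - 134)*(66 + 297) + o(J)) = 1/((82 - 134)*(66 + 297) + 6/(-9 + (-216)²)) = 1/(-52*363 + 6/(-9 + 46656)) = 1/(-18876 + 6/46647) = 1/(-18876 + 6*(1/46647)) = 1/(-18876 + 2/15549) = 1/(-293502922/15549) = -15549/293502922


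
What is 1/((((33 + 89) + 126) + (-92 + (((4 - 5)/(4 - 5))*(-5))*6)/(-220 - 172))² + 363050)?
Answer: 38416/16315600361 ≈ 2.3546e-6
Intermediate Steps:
1/((((33 + 89) + 126) + (-92 + (((4 - 5)/(4 - 5))*(-5))*6)/(-220 - 172))² + 363050) = 1/(((122 + 126) + (-92 + (-1/(-1)*(-5))*6)/(-392))² + 363050) = 1/((248 + (-92 + (-1*(-1)*(-5))*6)*(-1/392))² + 363050) = 1/((248 + (-92 + (1*(-5))*6)*(-1/392))² + 363050) = 1/((248 + (-92 - 5*6)*(-1/392))² + 363050) = 1/((248 + (-92 - 30)*(-1/392))² + 363050) = 1/((248 - 122*(-1/392))² + 363050) = 1/((248 + 61/196)² + 363050) = 1/((48669/196)² + 363050) = 1/(2368671561/38416 + 363050) = 1/(16315600361/38416) = 38416/16315600361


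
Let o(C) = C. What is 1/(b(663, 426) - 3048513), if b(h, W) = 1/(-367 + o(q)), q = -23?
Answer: -390/1188920071 ≈ -3.2803e-7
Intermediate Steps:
b(h, W) = -1/390 (b(h, W) = 1/(-367 - 23) = 1/(-390) = -1/390)
1/(b(663, 426) - 3048513) = 1/(-1/390 - 3048513) = 1/(-1188920071/390) = -390/1188920071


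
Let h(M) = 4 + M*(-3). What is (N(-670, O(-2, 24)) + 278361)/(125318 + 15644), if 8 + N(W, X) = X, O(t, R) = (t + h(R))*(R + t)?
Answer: 276813/140962 ≈ 1.9637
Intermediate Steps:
h(M) = 4 - 3*M
O(t, R) = (R + t)*(4 + t - 3*R) (O(t, R) = (t + (4 - 3*R))*(R + t) = (4 + t - 3*R)*(R + t) = (R + t)*(4 + t - 3*R))
N(W, X) = -8 + X
(N(-670, O(-2, 24)) + 278361)/(125318 + 15644) = ((-8 + ((-2)**2 + 24*(-2) - 1*24*(-4 + 3*24) - 1*(-2)*(-4 + 3*24))) + 278361)/(125318 + 15644) = ((-8 + (4 - 48 - 1*24*(-4 + 72) - 1*(-2)*(-4 + 72))) + 278361)/140962 = ((-8 + (4 - 48 - 1*24*68 - 1*(-2)*68)) + 278361)*(1/140962) = ((-8 + (4 - 48 - 1632 + 136)) + 278361)*(1/140962) = ((-8 - 1540) + 278361)*(1/140962) = (-1548 + 278361)*(1/140962) = 276813*(1/140962) = 276813/140962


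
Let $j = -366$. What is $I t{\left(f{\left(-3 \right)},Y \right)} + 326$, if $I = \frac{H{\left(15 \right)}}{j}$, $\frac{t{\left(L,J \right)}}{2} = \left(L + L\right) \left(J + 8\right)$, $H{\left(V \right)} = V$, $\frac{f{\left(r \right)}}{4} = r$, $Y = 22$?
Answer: $\frac{23486}{61} \approx 385.02$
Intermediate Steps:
$f{\left(r \right)} = 4 r$
$t{\left(L,J \right)} = 4 L \left(8 + J\right)$ ($t{\left(L,J \right)} = 2 \left(L + L\right) \left(J + 8\right) = 2 \cdot 2 L \left(8 + J\right) = 4 L \left(8 + J\right)$)
$I = - \frac{5}{122}$ ($I = \frac{15}{-366} = 15 \left(- \frac{1}{366}\right) = - \frac{5}{122} \approx -0.040984$)
$I t{\left(f{\left(-3 \right)},Y \right)} + 326 = - \frac{5 \cdot 4 \cdot 4 \left(-3\right) \left(8 + 22\right)}{122} + 326 = - \frac{5 \cdot 4 \left(-12\right) 30}{122} + 326 = \left(- \frac{5}{122}\right) \left(-1440\right) + 326 = \frac{3600}{61} + 326 = \frac{23486}{61}$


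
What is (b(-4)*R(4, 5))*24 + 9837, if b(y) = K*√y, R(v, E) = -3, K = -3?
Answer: 9837 + 432*I ≈ 9837.0 + 432.0*I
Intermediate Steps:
b(y) = -3*√y
(b(-4)*R(4, 5))*24 + 9837 = (-6*I*(-3))*24 + 9837 = (18*I)*24 + 9837 = 432*I + 9837 = 9837 + 432*I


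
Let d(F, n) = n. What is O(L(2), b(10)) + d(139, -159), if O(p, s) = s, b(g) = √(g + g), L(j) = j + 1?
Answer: -159 + 2*√5 ≈ -154.53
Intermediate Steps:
L(j) = 1 + j
b(g) = √2*√g (b(g) = √(2*g) = √2*√g)
O(L(2), b(10)) + d(139, -159) = √2*√10 - 159 = 2*√5 - 159 = -159 + 2*√5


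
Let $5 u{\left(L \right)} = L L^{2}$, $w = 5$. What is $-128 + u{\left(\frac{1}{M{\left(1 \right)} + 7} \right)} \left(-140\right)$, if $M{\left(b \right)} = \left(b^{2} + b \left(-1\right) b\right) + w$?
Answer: $- \frac{55303}{432} \approx -128.02$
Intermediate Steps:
$M{\left(b \right)} = 5$ ($M{\left(b \right)} = \left(b^{2} + b \left(-1\right) b\right) + 5 = \left(b^{2} + - b b\right) + 5 = \left(b^{2} - b^{2}\right) + 5 = 0 + 5 = 5$)
$u{\left(L \right)} = \frac{L^{3}}{5}$ ($u{\left(L \right)} = \frac{L L^{2}}{5} = \frac{L^{3}}{5}$)
$-128 + u{\left(\frac{1}{M{\left(1 \right)} + 7} \right)} \left(-140\right) = -128 + \frac{\left(\frac{1}{5 + 7}\right)^{3}}{5} \left(-140\right) = -128 + \frac{\left(\frac{1}{12}\right)^{3}}{5} \left(-140\right) = -128 + \frac{1}{5 \cdot 1728} \left(-140\right) = -128 + \frac{1}{5} \cdot \frac{1}{1728} \left(-140\right) = -128 + \frac{1}{8640} \left(-140\right) = -128 - \frac{7}{432} = - \frac{55303}{432}$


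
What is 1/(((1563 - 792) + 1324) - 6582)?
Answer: -1/4487 ≈ -0.00022287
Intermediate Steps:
1/(((1563 - 792) + 1324) - 6582) = 1/((771 + 1324) - 6582) = 1/(2095 - 6582) = 1/(-4487) = -1/4487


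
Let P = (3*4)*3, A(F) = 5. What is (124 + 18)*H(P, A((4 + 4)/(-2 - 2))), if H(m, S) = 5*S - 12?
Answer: 1846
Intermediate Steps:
P = 36 (P = 12*3 = 36)
H(m, S) = -12 + 5*S
(124 + 18)*H(P, A((4 + 4)/(-2 - 2))) = (124 + 18)*(-12 + 5*5) = 142*(-12 + 25) = 142*13 = 1846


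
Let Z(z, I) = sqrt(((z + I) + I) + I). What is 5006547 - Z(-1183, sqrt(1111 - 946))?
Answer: 5006547 - sqrt(-1183 + 3*sqrt(165)) ≈ 5.0065e+6 - 33.83*I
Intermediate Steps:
Z(z, I) = sqrt(z + 3*I) (Z(z, I) = sqrt(((I + z) + I) + I) = sqrt((z + 2*I) + I) = sqrt(z + 3*I))
5006547 - Z(-1183, sqrt(1111 - 946)) = 5006547 - sqrt(-1183 + 3*sqrt(1111 - 946)) = 5006547 - sqrt(-1183 + 3*sqrt(165))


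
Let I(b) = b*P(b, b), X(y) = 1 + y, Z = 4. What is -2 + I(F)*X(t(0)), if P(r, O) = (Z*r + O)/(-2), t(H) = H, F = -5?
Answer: -129/2 ≈ -64.500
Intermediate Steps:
P(r, O) = -2*r - O/2 (P(r, O) = (4*r + O)/(-2) = (O + 4*r)*(-1/2) = -2*r - O/2)
I(b) = -5*b**2/2 (I(b) = b*(-2*b - b/2) = b*(-5*b/2) = -5*b**2/2)
-2 + I(F)*X(t(0)) = -2 + (-5/2*(-5)**2)*(1 + 0) = -2 - 5/2*25*1 = -2 - 125/2*1 = -2 - 125/2 = -129/2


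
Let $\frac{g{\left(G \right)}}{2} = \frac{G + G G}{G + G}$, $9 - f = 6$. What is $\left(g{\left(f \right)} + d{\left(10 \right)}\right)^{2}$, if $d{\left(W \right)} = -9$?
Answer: $25$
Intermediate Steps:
$f = 3$ ($f = 9 - 6 = 3$)
$g{\left(G \right)} = \frac{G + G^{2}}{G}$ ($g{\left(G \right)} = 2 \frac{G + G G}{G + G} = 2 \frac{G + G^{2}}{2 G} = \frac{G + G^{2}}{G}$)
$\left(g{\left(f \right)} + d{\left(10 \right)}\right)^{2} = \left(\left(1 + 3\right) - 9\right)^{2} = \left(4 - 9\right)^{2} = \left(-5\right)^{2} = 25$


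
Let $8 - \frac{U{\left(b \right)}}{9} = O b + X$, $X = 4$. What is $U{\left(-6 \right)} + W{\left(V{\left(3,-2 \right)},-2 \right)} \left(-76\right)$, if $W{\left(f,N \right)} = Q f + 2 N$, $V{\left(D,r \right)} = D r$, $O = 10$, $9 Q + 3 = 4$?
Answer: $\frac{2792}{3} \approx 930.67$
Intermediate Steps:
$Q = \frac{1}{9}$ ($Q = - \frac{1}{3} + \frac{1}{9} \cdot 4 = - \frac{1}{3} + \frac{4}{9} = \frac{1}{9} \approx 0.11111$)
$U{\left(b \right)} = 36 - 90 b$ ($U{\left(b \right)} = 72 - 9 \left(10 b + 4\right) = 72 - 9 \left(4 + 10 b\right) = 72 - \left(36 + 90 b\right) = 36 - 90 b$)
$W{\left(f,N \right)} = 2 N + \frac{f}{9}$ ($W{\left(f,N \right)} = \frac{f}{9} + 2 N = 2 N + \frac{f}{9}$)
$U{\left(-6 \right)} + W{\left(V{\left(3,-2 \right)},-2 \right)} \left(-76\right) = \left(36 - -540\right) + \left(2 \left(-2\right) + \frac{3 \left(-2\right)}{9}\right) \left(-76\right) = \left(36 + 540\right) + \left(-4 + \frac{1}{9} \left(-6\right)\right) \left(-76\right) = 576 + \left(-4 - \frac{2}{3}\right) \left(-76\right) = 576 - - \frac{1064}{3} = 576 + \frac{1064}{3} = \frac{2792}{3}$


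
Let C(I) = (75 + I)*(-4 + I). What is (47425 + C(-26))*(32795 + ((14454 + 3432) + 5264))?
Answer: 2570952475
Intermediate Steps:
C(I) = (-4 + I)*(75 + I)
(47425 + C(-26))*(32795 + ((14454 + 3432) + 5264)) = (47425 + (-300 + (-26)² + 71*(-26)))*(32795 + ((14454 + 3432) + 5264)) = (47425 + (-300 + 676 - 1846))*(32795 + (17886 + 5264)) = (47425 - 1470)*(32795 + 23150) = 45955*55945 = 2570952475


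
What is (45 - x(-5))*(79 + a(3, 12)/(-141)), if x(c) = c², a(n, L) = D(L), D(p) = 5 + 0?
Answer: 222680/141 ≈ 1579.3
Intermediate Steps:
D(p) = 5
a(n, L) = 5
(45 - x(-5))*(79 + a(3, 12)/(-141)) = (45 - 1*(-5)²)*(79 + 5/(-141)) = (45 - 1*25)*(79 + 5*(-1/141)) = (45 - 25)*(79 - 5/141) = 20*(11134/141) = 222680/141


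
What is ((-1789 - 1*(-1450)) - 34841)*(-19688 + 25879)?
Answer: -217799380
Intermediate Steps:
((-1789 - 1*(-1450)) - 34841)*(-19688 + 25879) = ((-1789 + 1450) - 34841)*6191 = (-339 - 34841)*6191 = -35180*6191 = -217799380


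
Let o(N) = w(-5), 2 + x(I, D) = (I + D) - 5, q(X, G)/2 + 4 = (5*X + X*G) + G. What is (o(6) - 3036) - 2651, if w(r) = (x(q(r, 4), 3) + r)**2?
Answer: 4114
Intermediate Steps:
q(X, G) = -8 + 2*G + 10*X + 2*G*X (q(X, G) = -8 + 2*((5*X + X*G) + G) = -8 + 2*((5*X + G*X) + G) = -8 + 2*(G + 5*X + G*X) = -8 + (2*G + 10*X + 2*G*X) = -8 + 2*G + 10*X + 2*G*X)
x(I, D) = -7 + D + I (x(I, D) = -2 + ((I + D) - 5) = -2 + ((D + I) - 5) = -2 + (-5 + D + I) = -7 + D + I)
w(r) = (-4 + 19*r)**2 (w(r) = ((-7 + 3 + (-8 + 2*4 + 10*r + 2*4*r)) + r)**2 = ((-7 + 3 + (-8 + 8 + 10*r + 8*r)) + r)**2 = ((-7 + 3 + 18*r) + r)**2 = ((-4 + 18*r) + r)**2 = (-4 + 19*r)**2)
o(N) = 9801 (o(N) = (-4 + 19*(-5))**2 = (-4 - 95)**2 = (-99)**2 = 9801)
(o(6) - 3036) - 2651 = (9801 - 3036) - 2651 = 6765 - 2651 = 4114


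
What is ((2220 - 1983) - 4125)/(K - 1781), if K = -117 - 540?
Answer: 1944/1219 ≈ 1.5947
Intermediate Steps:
K = -657
((2220 - 1983) - 4125)/(K - 1781) = ((2220 - 1983) - 4125)/(-657 - 1781) = (237 - 4125)/(-2438) = -3888*(-1/2438) = 1944/1219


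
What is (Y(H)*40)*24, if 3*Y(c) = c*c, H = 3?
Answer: 2880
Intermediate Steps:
Y(c) = c²/3 (Y(c) = (c*c)/3 = c²/3)
(Y(H)*40)*24 = (((⅓)*3²)*40)*24 = (((⅓)*9)*40)*24 = (3*40)*24 = 120*24 = 2880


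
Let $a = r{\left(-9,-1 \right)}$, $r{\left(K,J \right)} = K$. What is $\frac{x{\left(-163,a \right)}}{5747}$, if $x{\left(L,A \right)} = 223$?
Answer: $\frac{223}{5747} \approx 0.038803$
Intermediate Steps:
$a = -9$
$\frac{x{\left(-163,a \right)}}{5747} = \frac{223}{5747}$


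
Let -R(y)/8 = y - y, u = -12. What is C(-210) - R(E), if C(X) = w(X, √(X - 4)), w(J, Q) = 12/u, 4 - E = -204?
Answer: -1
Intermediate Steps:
E = 208 (E = 4 - 1*(-204) = 4 + 204 = 208)
w(J, Q) = -1 (w(J, Q) = 12/(-12) = 12*(-1/12) = -1)
R(y) = 0 (R(y) = -8*(y - y) = -8*0 = 0)
C(X) = -1
C(-210) - R(E) = -1 - 1*0 = -1 + 0 = -1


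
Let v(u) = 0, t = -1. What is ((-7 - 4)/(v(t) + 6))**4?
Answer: 14641/1296 ≈ 11.297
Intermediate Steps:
((-7 - 4)/(v(t) + 6))**4 = ((-7 - 4)/(0 + 6))**4 = (-11/6)**4 = 14641/1296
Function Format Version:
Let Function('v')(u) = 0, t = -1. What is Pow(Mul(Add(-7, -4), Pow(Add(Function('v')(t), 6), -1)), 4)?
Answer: Rational(14641, 1296) ≈ 11.297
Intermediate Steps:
Pow(Mul(Add(-7, -4), Pow(Add(Function('v')(t), 6), -1)), 4) = Pow(Mul(Add(-7, -4), Pow(Add(0, 6), -1)), 4) = Pow(Mul(-11, Pow(6, -1)), 4) = Pow(Mul(-11, Rational(1, 6)), 4) = Pow(Rational(-11, 6), 4) = Rational(14641, 1296)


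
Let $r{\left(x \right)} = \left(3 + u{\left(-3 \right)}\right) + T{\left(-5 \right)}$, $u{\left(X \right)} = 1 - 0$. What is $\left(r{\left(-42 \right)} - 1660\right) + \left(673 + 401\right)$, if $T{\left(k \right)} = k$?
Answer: $-587$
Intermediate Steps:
$u{\left(X \right)} = 1$ ($u{\left(X \right)} = 1 + 0 = 1$)
$r{\left(x \right)} = -1$ ($r{\left(x \right)} = \left(3 + 1\right) - 5 = 4 - 5 = -1$)
$\left(r{\left(-42 \right)} - 1660\right) + \left(673 + 401\right) = \left(-1 - 1660\right) + \left(673 + 401\right) = -1661 + 1074 = -587$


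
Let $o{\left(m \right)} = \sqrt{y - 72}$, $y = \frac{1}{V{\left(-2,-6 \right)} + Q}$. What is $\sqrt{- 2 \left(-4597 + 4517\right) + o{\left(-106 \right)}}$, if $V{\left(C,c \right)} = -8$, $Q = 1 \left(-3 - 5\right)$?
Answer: $\frac{\sqrt{640 + i \sqrt{1153}}}{2} \approx 12.654 + 0.33544 i$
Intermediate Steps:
$Q = -8$ ($Q = 1 \left(-8\right) = -8$)
$y = - \frac{1}{16}$ ($y = \frac{1}{-8 - 8} = \frac{1}{-16} = - \frac{1}{16} \approx -0.0625$)
$o{\left(m \right)} = \frac{i \sqrt{1153}}{4}$ ($o{\left(m \right)} = \sqrt{- \frac{1}{16} - 72} = \sqrt{- \frac{1153}{16}} = \frac{i \sqrt{1153}}{4}$)
$\sqrt{- 2 \left(-4597 + 4517\right) + o{\left(-106 \right)}} = \sqrt{- 2 \left(-4597 + 4517\right) + \frac{i \sqrt{1153}}{4}} = \sqrt{\left(-2\right) \left(-80\right) + \frac{i \sqrt{1153}}{4}} = \sqrt{160 + \frac{i \sqrt{1153}}{4}}$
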